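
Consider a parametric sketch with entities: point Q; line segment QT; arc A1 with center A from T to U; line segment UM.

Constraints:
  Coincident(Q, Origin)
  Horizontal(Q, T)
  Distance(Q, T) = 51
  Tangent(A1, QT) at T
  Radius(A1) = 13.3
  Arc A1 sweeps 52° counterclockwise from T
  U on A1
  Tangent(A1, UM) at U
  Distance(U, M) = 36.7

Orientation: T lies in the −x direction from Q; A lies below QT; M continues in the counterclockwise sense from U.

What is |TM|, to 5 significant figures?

47.457

Q is at the origin; QT is horizontal with |QT| = 51.0 and T on the −x side, so T = (-51.000, 0.0000). The tangent condition forces AT to be normal to QT, so A = T + (0, -13.3) = (-51.000, -13.300). On A1, T sits at bearing 90° from A; a 52° counterclockwise sweep puts U at bearing 142°, so U = A + 13.3·(cos 142°, sin 142°) = (-61.481, -5.1117). The tangent condition forces AU to be normal to UM, so UM runs along (−sin 142°, cos 142°); with |UM| = 36.7, M = (-84.075, -34.032). Then |TM| = |M − T| = 47.457.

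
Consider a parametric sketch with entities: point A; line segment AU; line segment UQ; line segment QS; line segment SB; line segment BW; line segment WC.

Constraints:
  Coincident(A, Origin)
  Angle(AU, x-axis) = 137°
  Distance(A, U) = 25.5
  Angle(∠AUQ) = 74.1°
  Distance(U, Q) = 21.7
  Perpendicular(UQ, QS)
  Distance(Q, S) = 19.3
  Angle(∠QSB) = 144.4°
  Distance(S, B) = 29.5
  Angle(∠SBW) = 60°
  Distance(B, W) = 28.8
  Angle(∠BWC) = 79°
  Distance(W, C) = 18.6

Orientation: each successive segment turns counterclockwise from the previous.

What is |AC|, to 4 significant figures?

12.36

A is at the origin; AU runs at 137.0° with length 25.5, so U = (-18.65, 17.39). ∠AUQ = 74.1° gives UQ at -117.1° from the x-axis; with |UQ| = 21.7, Q = (-28.53, -1.927). UQ is perpendicular to QS, so QS runs at -27.10°; with |QS| = 19.3, S = (-11.35, -10.72). ∠QSB = 144.4° gives SB at 8.500° from the x-axis; with |SB| = 29.5, B = (17.82, -6.358). ∠SBW = 60.0° gives BW at 128.5° from the x-axis; with |BW| = 28.8, W = (-0.1062, 16.18). ∠BWC = 79.0° gives WC at -130.5° from the x-axis; with |WC| = 18.6, C = (-12.19, 2.037). Then |AC| = |C − A| = 12.36.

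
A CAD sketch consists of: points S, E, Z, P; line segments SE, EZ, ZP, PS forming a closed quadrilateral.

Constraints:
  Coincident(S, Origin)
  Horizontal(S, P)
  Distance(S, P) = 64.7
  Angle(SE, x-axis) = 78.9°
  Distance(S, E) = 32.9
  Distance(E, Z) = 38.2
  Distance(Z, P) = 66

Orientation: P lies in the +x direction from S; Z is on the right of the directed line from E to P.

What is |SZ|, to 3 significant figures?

5.30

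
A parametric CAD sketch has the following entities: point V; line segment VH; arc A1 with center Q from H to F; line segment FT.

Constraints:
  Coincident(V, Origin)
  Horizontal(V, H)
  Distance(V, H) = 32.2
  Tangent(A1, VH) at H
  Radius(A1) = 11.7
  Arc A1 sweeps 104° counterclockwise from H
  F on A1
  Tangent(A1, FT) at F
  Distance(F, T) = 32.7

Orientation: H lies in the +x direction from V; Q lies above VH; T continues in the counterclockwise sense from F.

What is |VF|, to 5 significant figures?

45.912

V is at the origin; VH is horizontal with |VH| = 32.2 and H on the +x side, so H = (32.200, 0.0000). A1 meets VH tangentially, so QH is at right angles to VH, so Q = H + (0, 11.7) = (32.200, 11.700). On A1, H sits at bearing -90° from Q; a 104° counterclockwise sweep puts F at bearing 14°, so F = Q + 11.7·(cos 14°, sin 14°) = (43.552, 14.530). Then |VF| = |F − V| = 45.912.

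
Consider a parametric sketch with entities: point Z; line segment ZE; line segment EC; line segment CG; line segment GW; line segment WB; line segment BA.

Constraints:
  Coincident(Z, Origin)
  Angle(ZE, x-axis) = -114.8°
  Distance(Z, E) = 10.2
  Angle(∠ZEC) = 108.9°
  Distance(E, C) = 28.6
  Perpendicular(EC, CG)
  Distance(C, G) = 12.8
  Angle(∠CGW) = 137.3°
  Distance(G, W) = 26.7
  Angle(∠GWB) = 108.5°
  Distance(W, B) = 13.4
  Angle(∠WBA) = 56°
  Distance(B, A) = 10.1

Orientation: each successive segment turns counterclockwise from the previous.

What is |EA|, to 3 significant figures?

22.7

∠GWB = 108.5° gives WB at 160° from the x-axis; with |WB| = 13.4, B = (13.1, 11.4). ∠WBA = 56.0° gives BA at -75.5° from the x-axis; with |BA| = 10.1, A = (15.6, 1.63). Then |EA| = |A − E| = 22.7.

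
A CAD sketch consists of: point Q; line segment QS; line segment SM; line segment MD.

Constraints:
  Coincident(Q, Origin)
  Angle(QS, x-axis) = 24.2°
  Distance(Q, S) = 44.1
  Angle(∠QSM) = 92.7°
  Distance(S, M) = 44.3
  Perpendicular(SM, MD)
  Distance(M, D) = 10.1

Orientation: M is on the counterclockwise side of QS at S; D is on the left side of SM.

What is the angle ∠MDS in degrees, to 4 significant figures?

77.16°

∠QSM = 92.7°, so SM runs at 24.2° + (180° − 92.7°) = 111.5° from the x-axis; with |SM| = 44.3, M = S + 44.3·(cos 111.5°, sin 111.5°) = (23.99, 59.30). SM ⟂ MD; with |MD| = 10.1 on the left of SM, D = M + 10.1·(-0.9304, -0.3665) = (14.59, 55.59). Then cos ∠MDS = DM·DS / (|DM||DS|), giving 77.16°.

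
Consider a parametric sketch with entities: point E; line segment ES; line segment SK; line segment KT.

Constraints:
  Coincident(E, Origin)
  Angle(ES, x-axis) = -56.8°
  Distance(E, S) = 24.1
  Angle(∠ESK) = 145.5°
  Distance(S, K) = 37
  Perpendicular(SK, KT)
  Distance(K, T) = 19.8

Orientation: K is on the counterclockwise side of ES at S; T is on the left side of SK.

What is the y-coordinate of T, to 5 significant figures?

-15.887

∠ESK = 145.5°, so SK runs at -56.8° + (180° − 145.5°) = -22.300° from the x-axis; with |SK| = 37.0, K = S + 37.0·(cos -22.300°, sin -22.300°) = (47.429, -34.206). The perpendicularity gives KT at right angles to SK; with |KT| = 19.8 on the left of SK, T = K + 19.8·(0.37946, 0.92521) = (54.942, -15.887). So T.y = -15.887.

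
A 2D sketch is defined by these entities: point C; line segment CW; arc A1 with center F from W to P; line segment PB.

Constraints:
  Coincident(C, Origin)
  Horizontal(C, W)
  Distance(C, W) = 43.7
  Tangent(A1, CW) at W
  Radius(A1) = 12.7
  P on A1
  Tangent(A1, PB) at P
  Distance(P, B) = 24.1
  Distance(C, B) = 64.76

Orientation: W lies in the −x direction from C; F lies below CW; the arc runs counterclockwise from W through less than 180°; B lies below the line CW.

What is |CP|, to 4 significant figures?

58.15

Checks: |FP| = 12.70 ✓; ∠(FP, PB) = 90.00° ✓; |PB| = 24.10 ✓; |CB| = 64.76 ✓.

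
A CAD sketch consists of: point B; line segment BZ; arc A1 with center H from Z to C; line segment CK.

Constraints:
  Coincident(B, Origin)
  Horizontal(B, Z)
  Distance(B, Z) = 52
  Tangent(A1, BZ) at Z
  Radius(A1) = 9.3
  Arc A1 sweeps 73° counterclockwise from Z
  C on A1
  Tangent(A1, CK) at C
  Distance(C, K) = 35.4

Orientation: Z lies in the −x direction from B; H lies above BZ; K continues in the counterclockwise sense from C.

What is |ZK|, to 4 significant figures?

44.78

B is at the origin; B and Z share the same y with |BZ| = 52.0 and Z on the −x side, so Z = (-52.00, 0.000). A1 meets BZ tangentially, so HZ is at right angles to BZ, so H = Z + (0, 9.3) = (-52.00, 9.300). On A1, Z sits at bearing -90° from H; a 73° counterclockwise sweep puts C at bearing -17°, so C = H + 9.3·(cos -17°, sin -17°) = (-43.11, 6.581). Tangency of A1 to CK means the radius HC is perpendicular to CK, so CK runs along (−sin -17°, cos -17°); with |CK| = 35.4, K = (-32.76, 40.43). Then |ZK| = |K − Z| = 44.78.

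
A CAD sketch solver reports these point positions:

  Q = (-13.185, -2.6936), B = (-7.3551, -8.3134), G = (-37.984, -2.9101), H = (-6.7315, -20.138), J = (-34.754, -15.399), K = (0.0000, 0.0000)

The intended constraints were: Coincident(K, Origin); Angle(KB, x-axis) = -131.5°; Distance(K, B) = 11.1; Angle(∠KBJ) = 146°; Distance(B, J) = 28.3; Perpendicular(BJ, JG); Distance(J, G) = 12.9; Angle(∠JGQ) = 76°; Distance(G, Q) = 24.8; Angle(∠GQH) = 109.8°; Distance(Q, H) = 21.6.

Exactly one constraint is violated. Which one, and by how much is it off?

Distance(Q, H) = 21.6 — off by 3.00.

K = (0.00, 0.00) ✓; KB at -131.5° ✓; |KB| = 11.10 ✓; ∠KBJ = 146.0° ✓; |BJ| = 28.30 ✓; ∠(BJ, JG) = 90.00° ✓; |JG| = 12.90 ✓; ∠JGQ = 76.00° ✓; |GQ| = 24.80 ✓; ∠GQH = 109.8° ✓; |QH| = 18.60 ✗.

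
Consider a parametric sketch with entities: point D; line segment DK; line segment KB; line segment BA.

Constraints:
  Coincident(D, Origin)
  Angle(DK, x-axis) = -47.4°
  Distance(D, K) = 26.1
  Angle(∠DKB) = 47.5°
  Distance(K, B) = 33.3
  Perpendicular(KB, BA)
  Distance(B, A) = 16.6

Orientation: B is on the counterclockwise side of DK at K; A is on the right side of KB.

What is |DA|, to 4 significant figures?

39.12

D is at the origin; DK runs at -47.4° with length 26.1, so K = 26.1·(cos -47.4°, sin -47.4°) = (17.67, -19.21). ∠DKB = 47.5°, so KB runs at -47.4° + (180° − 47.5°) = 85.10° from the x-axis; with |KB| = 33.3, B = K + 33.3·(cos 85.10°, sin 85.10°) = (20.51, 13.97). KB ⟂ BA; with |BA| = 16.6 on the right of KB, A = B + 16.6·(0.9963, -0.08542) = (37.05, 12.55). Then |DA| = |A − D| = 39.12.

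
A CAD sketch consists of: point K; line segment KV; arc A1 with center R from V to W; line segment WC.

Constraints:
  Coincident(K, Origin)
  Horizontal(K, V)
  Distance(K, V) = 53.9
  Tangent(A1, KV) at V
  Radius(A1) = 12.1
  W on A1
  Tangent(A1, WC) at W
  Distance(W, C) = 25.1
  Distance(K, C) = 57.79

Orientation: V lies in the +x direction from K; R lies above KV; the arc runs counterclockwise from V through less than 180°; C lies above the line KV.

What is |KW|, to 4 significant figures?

65.54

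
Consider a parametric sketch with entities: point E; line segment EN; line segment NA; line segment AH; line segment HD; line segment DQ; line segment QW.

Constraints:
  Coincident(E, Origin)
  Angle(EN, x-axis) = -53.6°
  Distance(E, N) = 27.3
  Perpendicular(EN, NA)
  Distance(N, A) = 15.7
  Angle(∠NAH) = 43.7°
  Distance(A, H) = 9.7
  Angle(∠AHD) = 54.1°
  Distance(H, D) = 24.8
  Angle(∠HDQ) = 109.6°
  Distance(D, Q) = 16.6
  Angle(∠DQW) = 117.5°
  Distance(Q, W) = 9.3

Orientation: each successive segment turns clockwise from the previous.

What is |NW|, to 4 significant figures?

34.23

∠HDQ = 109.6° gives DQ at -116.2° from the x-axis; with |DQ| = 16.6, Q = (15.19, -54.41). ∠DQW = 117.5° gives QW at -178.7° from the x-axis; with |QW| = 9.3, W = (5.894, -54.62). Then |NW| = |W − N| = 34.23.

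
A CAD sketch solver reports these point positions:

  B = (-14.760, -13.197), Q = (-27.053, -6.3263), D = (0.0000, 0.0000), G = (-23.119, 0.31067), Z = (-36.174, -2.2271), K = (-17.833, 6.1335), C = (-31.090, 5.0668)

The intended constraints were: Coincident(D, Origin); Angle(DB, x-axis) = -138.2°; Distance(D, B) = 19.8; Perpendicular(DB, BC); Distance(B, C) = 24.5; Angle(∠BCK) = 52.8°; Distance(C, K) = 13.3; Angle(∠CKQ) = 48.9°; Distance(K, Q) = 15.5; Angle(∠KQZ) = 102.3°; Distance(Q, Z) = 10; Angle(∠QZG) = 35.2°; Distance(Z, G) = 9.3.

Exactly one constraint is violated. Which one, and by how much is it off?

Distance(Z, G) = 9.3 — off by 4.00.

D = (0.00, 0.00) ✓; DB at -138.2° ✓; |DB| = 19.80 ✓; ∠(DB, BC) = 90.00° ✓; |BC| = 24.50 ✓; ∠BCK = 52.80° ✓; |CK| = 13.30 ✓; ∠CKQ = 48.90° ✓; |KQ| = 15.50 ✓; ∠KQZ = 102.3° ✓; |QZ| = 10.00 ✓; ∠QZG = 35.20° ✓; |ZG| = 13.30 ✗.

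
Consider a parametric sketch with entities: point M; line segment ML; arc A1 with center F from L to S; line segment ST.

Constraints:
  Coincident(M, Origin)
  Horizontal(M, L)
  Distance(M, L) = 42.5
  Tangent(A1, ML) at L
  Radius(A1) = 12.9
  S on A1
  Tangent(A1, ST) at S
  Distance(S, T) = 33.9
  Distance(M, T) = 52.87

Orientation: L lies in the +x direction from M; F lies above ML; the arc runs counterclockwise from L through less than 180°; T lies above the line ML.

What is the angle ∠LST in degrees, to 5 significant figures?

111.74°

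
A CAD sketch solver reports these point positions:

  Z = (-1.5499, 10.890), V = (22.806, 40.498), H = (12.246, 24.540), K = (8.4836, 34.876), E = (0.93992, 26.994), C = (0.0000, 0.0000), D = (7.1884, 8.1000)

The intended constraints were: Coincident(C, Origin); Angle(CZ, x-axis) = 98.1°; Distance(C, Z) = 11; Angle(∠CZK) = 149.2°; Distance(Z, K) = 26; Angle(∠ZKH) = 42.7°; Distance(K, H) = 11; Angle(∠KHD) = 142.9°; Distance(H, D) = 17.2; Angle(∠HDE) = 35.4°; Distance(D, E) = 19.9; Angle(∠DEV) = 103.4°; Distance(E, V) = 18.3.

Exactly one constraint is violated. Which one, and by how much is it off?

Distance(E, V) = 18.3 — off by 7.40.

C = (0.00, 0.00) ✓; CZ at 98.10° ✓; |CZ| = 11.00 ✓; ∠CZK = 149.2° ✓; |ZK| = 26.00 ✓; ∠ZKH = 42.70° ✓; |KH| = 11.00 ✓; ∠KHD = 142.9° ✓; |HD| = 17.20 ✓; ∠HDE = 35.40° ✓; |DE| = 19.90 ✓; ∠DEV = 103.4° ✓; |EV| = 25.70 ✗.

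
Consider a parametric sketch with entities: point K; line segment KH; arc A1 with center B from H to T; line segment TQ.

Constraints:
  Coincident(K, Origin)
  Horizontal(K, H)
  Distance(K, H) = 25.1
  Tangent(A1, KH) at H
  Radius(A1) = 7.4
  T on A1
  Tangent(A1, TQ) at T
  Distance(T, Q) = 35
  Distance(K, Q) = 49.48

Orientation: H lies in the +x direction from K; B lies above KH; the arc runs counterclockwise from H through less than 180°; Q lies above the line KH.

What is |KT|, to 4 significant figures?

33.56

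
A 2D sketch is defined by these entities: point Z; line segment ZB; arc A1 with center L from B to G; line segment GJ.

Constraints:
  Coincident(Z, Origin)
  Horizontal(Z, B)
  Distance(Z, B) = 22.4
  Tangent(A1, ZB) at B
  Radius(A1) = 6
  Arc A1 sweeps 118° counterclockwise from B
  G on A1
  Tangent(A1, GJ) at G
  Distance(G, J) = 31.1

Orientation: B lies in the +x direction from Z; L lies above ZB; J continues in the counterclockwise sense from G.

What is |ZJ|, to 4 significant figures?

38.57

Z is at the origin; ZB is horizontal with |ZB| = 22.4 and B on the +x side, so B = (22.40, 0.000). A1 meets ZB tangentially, so LB is at right angles to ZB, so L = B + (0, 6) = (22.40, 6.000). On A1, B sits at bearing -90° from L; a 118° counterclockwise sweep puts G at bearing 28°, so G = L + 6.0·(cos 28°, sin 28°) = (27.70, 8.817). Since A1 is tangent to GJ there, LG ⟂ GJ, so GJ runs along (−sin 28°, cos 28°); with |GJ| = 31.1, J = (13.10, 36.28). Then |ZJ| = |J − Z| = 38.57.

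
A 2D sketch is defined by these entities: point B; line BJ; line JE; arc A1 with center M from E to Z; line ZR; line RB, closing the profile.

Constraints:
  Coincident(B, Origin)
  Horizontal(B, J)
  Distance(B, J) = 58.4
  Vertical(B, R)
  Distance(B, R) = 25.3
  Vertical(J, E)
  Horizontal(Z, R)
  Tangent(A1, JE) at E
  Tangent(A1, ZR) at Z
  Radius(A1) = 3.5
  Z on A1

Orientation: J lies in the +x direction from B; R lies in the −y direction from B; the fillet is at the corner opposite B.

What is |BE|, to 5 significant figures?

62.336

B is at the origin; BJ is horizontal with |BJ| = 58.4 and J on the +x side, so J = (58.400, 0.0000). B and R share the same x with |BR| = 25.3 and R on the −y side, so R = (0.0000, -25.300). The virtual corner opposite B is at (58.400, -25.300). A1 meets JE tangentially, so ME is at right angles to JE and A1 meets ZR tangentially, so MZ is at right angles to ZR, with radius 3.5, so the center M sits 3.5 in from both sides at M = (54.900, -21.800). That places the tangent points at E = (58.400, -21.800) on JE and Z = (54.900, -25.300) on ZR. Then |BE| = |E − B| = 62.336.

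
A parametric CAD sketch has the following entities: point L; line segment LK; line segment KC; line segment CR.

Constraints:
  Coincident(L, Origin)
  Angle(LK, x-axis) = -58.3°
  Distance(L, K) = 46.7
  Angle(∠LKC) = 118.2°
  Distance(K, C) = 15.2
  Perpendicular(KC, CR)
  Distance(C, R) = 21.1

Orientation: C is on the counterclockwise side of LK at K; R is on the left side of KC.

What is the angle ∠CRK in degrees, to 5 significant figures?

35.768°

L is at the origin; LK runs at -58.3° with length 46.7, so K = 46.7·(cos -58.3°, sin -58.3°) = (24.540, -39.733). ∠LKC = 118.2°, so KC runs at -58.3° + (180° − 118.2°) = 3.5000° from the x-axis; with |KC| = 15.2, C = K + 15.2·(cos 3.5000°, sin 3.5000°) = (39.711, -38.805). KC ⟂ CR; with |CR| = 21.1 on the left of KC, R = C + 21.1·(-0.061049, 0.99813) = (38.423, -17.744). Then cos ∠CRK = RC·RK / (|RC||RK|), giving 35.768°.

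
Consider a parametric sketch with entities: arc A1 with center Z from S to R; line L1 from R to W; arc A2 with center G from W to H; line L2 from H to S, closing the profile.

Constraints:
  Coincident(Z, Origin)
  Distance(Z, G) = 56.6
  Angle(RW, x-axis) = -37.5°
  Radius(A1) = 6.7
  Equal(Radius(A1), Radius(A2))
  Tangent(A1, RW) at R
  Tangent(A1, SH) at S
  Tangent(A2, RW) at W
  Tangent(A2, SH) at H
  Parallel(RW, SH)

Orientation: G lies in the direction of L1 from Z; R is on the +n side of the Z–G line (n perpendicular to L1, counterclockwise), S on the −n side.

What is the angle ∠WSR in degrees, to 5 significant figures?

76.681°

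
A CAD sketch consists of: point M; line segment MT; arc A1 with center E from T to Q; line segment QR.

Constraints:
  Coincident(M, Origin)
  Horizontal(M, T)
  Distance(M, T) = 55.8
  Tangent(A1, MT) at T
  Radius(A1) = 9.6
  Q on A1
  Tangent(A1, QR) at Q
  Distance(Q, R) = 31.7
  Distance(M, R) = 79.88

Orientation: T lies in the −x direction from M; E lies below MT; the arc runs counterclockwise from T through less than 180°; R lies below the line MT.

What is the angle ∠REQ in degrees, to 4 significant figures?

73.15°

M is at the origin; MT is horizontal with |MT| = 55.8 and T on the −x side, so T = (-55.80, 0.000). Tangency of A1 to MT means the radius ET is perpendicular to MT, so E = T + (0, -9.6) = (-55.80, -9.600). Since EQ ⟂ QR (tangency), |ER| = √(9.6² + 31.7²) = 33.12 regardless of where Q sits on A1. So R lies on both circle(M, 79.88) and circle(E, 33.12); the below-MT intersection is R = (-69.21, -39.89). Q is the foot of the tangent from R: Q = (-65.33, -8.425).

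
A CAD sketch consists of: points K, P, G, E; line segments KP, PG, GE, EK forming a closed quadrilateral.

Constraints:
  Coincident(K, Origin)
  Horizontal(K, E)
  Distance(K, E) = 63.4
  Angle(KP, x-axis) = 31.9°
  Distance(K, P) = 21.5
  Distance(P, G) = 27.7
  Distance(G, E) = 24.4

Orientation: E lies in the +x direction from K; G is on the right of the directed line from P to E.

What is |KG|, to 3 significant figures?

40.2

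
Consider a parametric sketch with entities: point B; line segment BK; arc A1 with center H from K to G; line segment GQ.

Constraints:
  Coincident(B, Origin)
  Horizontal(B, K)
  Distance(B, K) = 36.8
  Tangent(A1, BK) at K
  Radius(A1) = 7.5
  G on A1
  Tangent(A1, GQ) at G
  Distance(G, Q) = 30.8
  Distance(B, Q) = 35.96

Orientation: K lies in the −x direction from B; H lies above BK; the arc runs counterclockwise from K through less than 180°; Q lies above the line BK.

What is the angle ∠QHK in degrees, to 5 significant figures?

140.36°

Checks: |HG| = 7.500 ✓; ∠(HG, GQ) = 90.00° ✓; |GQ| = 30.80 ✓; |BQ| = 35.96 ✓.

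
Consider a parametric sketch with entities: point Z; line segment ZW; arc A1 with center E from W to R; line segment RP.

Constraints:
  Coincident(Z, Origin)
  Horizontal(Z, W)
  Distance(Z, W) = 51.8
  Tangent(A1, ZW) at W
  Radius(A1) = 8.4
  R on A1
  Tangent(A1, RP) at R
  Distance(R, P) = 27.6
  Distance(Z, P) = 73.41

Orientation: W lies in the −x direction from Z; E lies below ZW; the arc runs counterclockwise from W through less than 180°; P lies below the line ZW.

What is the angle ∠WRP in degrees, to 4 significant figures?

140.2°

Checks: |EW| = 8.400 ✓; |ER| = 8.400 ✓; ∠(ER, RP) = 90.00° ✓; |RP| = 27.60 ✓; |ZP| = 73.41 ✓.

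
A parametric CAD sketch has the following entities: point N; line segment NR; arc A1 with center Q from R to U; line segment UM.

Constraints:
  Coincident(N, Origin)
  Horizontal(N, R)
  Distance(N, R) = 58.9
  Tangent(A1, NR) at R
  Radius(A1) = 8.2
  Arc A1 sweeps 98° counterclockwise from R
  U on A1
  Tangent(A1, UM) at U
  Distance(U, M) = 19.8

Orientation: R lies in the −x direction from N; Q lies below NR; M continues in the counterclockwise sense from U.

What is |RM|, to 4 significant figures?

29.44

N is at the origin; NR is horizontal with |NR| = 58.9 and R on the −x side, so R = (-58.90, 0.000). Since A1 is tangent to NR there, QR ⟂ NR, so Q = R + (0, -8.2) = (-58.90, -8.200). On A1, R sits at bearing 90° from Q; a 98° counterclockwise sweep puts U at bearing 188°, so U = Q + 8.2·(cos 188°, sin 188°) = (-67.02, -9.341). The tangent condition forces QU to be normal to UM, so UM runs along (−sin 188°, cos 188°); with |UM| = 19.8, M = (-64.26, -28.95). Then |RM| = |M − R| = 29.44.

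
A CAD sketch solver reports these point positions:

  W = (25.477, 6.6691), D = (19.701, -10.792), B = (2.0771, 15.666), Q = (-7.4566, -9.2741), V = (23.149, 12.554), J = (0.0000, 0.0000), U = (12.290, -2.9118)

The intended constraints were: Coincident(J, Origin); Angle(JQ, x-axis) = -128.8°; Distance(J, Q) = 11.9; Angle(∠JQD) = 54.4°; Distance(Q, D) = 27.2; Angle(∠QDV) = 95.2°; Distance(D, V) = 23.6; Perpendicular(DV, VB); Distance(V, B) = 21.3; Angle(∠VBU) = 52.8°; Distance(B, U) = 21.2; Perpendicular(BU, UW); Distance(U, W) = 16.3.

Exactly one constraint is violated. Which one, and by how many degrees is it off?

Perpendicular(BU, UW) — off by 7.20°.

J = (0.00, 0.00) ✓; JQ at -128.8° ✓; |JQ| = 11.90 ✓; ∠JQD = 54.40° ✓; |QD| = 27.20 ✓; ∠QDV = 95.20° ✓; |DV| = 23.60 ✓; ∠(DV, VB) = 90.00° ✓; |VB| = 21.30 ✓; ∠VBU = 52.80° ✓; |BU| = 21.20 ✓; ∠(BU, UW) = 97.20° ✗; |UW| = 16.30 ✓.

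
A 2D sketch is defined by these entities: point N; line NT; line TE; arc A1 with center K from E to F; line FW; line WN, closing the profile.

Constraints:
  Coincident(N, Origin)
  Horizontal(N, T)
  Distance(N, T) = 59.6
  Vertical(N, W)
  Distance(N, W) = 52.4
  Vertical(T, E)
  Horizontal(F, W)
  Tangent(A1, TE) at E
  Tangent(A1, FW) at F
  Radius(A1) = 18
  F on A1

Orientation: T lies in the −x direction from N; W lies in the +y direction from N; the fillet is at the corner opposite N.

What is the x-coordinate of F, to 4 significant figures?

-41.60

The virtual corner opposite N is at (-59.60, 52.40). A1 meets TE tangentially, so KE is at right angles to TE and since A1 is tangent to FW there, KF ⟂ FW, with radius 18.0, so the center K sits 18.0 in from both sides at K = (-41.60, 34.40). That places the tangent points at E = (-59.60, 34.40) on TE and F = (-41.60, 52.40) on FW. So F.x = -41.60.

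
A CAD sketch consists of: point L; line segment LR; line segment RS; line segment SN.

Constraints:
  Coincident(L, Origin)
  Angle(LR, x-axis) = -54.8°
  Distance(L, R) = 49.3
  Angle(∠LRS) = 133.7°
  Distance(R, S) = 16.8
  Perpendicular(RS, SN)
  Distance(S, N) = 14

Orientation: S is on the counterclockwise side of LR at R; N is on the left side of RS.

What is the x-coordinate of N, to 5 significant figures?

47.103

L is at the origin; LR runs at -54.8° with length 49.3, so R = 49.3·(cos -54.8°, sin -54.8°) = (28.418, -40.285). ∠LRS = 133.7°, so RS runs at -54.8° + (180° − 133.7°) = -8.5000° from the x-axis; with |RS| = 16.8, S = R + 16.8·(cos -8.5000°, sin -8.5000°) = (45.034, -42.768). RS is perpendicular to SN; with |SN| = 14.0 on the left of RS, N = S + 14.0·(0.14781, 0.98902) = (47.103, -28.922). So N.x = 47.103.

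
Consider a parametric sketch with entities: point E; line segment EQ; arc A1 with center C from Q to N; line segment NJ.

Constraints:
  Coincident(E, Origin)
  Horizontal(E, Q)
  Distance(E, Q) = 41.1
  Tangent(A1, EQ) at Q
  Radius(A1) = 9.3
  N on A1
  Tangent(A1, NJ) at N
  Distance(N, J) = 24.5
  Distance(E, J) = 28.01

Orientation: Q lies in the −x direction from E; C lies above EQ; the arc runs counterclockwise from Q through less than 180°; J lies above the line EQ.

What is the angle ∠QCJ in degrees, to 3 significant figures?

118°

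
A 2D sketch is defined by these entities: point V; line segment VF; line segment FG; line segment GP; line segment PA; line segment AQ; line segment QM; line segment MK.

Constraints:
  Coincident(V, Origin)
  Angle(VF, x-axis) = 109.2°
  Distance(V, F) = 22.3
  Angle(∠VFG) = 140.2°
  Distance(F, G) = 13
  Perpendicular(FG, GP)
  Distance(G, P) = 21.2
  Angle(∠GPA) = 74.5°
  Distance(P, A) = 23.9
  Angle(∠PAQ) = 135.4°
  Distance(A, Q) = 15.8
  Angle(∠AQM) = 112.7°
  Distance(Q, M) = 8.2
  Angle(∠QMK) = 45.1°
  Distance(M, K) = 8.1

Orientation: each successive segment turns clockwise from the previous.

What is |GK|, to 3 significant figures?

25.0

∠AQM = 112.7° gives QM at 122° from the x-axis; with |QM| = 8.2, M = (-16.9, 10.9). ∠QMK = 45.1° gives MK at -12.9° from the x-axis; with |MK| = 8.1, K = (-9.04, 9.05). Then |GK| = |K − G| = 25.0.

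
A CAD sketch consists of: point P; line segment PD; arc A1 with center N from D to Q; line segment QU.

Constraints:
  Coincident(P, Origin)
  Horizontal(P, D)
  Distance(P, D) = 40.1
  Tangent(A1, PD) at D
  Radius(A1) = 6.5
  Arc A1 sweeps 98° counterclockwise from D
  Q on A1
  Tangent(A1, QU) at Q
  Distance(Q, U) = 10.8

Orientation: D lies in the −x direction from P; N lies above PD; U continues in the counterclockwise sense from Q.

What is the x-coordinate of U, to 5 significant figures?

-35.166

P is at the origin; PD is horizontal with |PD| = 40.1 and D on the −x side, so D = (-40.100, 0.0000). Tangency of A1 to PD means the radius ND is perpendicular to PD, so N = D + (0, 6.5) = (-40.100, 6.5000). On A1, D sits at bearing -90° from N; a 98° counterclockwise sweep puts Q at bearing 8°, so Q = N + 6.5·(cos 8°, sin 8°) = (-33.663, 7.4046). A1 meets QU tangentially, so NQ is at right angles to QU, so QU runs along (−sin 8°, cos 8°); with |QU| = 10.8, U = (-35.166, 18.100). So U.x = -35.166.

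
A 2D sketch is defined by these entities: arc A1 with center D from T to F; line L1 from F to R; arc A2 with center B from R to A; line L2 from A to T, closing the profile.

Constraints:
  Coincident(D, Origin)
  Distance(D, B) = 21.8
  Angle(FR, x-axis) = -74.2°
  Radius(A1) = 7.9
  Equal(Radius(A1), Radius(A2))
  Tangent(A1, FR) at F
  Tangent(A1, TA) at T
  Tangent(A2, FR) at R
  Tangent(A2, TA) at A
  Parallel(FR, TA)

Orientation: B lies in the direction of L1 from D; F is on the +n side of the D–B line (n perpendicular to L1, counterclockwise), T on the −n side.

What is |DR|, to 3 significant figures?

23.2

The slot axis is L1's direction at -74.2°, so u = (cos -74.2°, sin -74.2°) = (0.272, -0.962) and n = (−sin -74.2°, cos -74.2°) = (0.962, 0.272). D is at the origin and B lies 21.8 along u from D, so B = 21.8·u = (5.94, -21.0). Tangency of A1 to both parallel lines with radius 7.9 puts F and T at D ± 7.9·n: F = (7.60, 2.15), T = (-7.60, -2.15). Equal radii place R and A the same way about B: R = B + 7.9·n = (13.5, -18.8), A = B − 7.9·n = (-1.67, -23.1). Then |DR| = |R − D| = 23.2.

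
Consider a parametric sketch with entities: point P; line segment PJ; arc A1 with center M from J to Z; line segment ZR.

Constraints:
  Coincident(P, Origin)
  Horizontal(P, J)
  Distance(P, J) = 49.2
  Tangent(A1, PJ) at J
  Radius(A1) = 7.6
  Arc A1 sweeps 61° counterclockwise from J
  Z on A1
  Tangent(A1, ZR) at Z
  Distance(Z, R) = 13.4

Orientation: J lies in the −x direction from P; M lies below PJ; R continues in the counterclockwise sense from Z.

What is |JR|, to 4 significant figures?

20.43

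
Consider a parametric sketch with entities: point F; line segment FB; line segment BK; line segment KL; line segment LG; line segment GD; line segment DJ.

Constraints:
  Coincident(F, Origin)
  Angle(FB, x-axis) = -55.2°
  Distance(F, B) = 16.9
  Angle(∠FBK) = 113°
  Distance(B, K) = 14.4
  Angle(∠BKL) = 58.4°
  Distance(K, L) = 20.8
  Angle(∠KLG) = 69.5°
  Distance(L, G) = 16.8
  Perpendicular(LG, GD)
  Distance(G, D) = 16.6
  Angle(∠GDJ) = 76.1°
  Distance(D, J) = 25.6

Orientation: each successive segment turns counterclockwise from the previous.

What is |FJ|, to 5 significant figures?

23.389

F is at the origin; FB runs at -55.2° with length 16.9, so B = (9.6451, -13.877). ∠FBK = 113.0° gives BK at 11.800° from the x-axis; with |BK| = 14.4, K = (23.741, -10.933). ∠BKL = 58.4° gives KL at 133.40° from the x-axis; with |KL| = 20.8, L = (9.4493, 4.1801). ∠KLG = 69.5° gives LG at -116.10° from the x-axis; with |LG| = 16.8, G = (2.0584, -10.907). LG ⟂ GD, so GD runs at -26.100°; with |GD| = 16.6, D = (16.966, -18.210). ∠GDJ = 76.1° gives DJ at 77.800° from the x-axis; with |DJ| = 25.6, J = (22.376, 6.8121). Then |FJ| = |J − F| = 23.389.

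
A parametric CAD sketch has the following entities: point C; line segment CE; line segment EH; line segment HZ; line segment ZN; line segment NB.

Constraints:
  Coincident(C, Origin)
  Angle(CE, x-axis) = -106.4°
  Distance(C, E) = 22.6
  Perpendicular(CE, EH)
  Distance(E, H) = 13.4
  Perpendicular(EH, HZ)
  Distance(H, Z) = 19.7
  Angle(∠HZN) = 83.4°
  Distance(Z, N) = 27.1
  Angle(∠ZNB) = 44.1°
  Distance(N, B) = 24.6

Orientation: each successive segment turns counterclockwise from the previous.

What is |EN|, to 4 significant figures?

21.40

EH ⟂ HZ, so HZ runs at 73.60°; with |HZ| = 19.7, Z = (12.04, -6.565). ∠HZN = 83.4° gives ZN at 170.2° from the x-axis; with |ZN| = 27.1, N = (-14.67, -1.953). Then |EN| = |N − E| = 21.40.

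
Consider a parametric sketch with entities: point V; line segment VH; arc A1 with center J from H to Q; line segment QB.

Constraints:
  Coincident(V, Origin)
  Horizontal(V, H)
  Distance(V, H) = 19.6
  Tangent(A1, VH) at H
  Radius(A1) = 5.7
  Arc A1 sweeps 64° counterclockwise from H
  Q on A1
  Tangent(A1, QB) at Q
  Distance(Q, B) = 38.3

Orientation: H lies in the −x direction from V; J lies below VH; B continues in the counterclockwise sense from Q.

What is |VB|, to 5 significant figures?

56.026

V is at the origin; V and H share the same y with |VH| = 19.6 and H on the −x side, so H = (-19.600, 0.0000). The tangent condition forces JH to be normal to VH, so J = H + (0, -5.7) = (-19.600, -5.7000). On A1, H sits at bearing 90° from J; a 64° counterclockwise sweep puts Q at bearing 154°, so Q = J + 5.7·(cos 154°, sin 154°) = (-24.723, -3.2013). The tangent condition forces JQ to be normal to QB, so QB runs along (−sin 154°, cos 154°); with |QB| = 38.3, B = (-41.513, -37.625). Then |VB| = |B − V| = 56.026.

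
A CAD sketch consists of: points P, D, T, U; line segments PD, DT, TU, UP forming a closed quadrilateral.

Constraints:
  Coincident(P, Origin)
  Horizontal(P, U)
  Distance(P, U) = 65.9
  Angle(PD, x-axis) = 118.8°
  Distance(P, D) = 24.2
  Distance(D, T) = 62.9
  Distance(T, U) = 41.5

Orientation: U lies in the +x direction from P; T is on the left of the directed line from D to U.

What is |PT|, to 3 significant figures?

61.9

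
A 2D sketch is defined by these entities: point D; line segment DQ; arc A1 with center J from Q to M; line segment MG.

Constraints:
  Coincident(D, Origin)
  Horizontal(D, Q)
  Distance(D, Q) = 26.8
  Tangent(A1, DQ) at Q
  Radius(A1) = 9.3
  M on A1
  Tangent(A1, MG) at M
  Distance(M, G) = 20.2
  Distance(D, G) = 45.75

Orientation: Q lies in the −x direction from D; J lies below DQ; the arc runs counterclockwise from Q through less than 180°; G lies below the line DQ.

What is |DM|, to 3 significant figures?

37.5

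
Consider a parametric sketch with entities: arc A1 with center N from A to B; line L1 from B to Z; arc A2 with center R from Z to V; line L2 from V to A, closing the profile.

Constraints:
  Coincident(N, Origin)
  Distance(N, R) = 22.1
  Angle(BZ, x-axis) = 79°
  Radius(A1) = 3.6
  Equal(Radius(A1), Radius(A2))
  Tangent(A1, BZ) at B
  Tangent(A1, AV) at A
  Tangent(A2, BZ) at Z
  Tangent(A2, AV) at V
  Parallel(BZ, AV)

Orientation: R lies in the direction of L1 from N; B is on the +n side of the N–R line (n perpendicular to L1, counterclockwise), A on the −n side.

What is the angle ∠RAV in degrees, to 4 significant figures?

9.252°

The slot axis is L1's direction at 79.0°, so u = (cos 79.0°, sin 79.0°) = (0.1908, 0.9816) and n = (−sin 79.0°, cos 79.0°) = (-0.9816, 0.1908). N is at the origin and R lies 22.1 along u from N, so R = 22.1·u = (4.217, 21.69). Tangency of A1 to both parallel lines with radius 3.6 puts B and A at N ± 3.6·n: B = (-3.534, 0.6869), A = (3.534, -0.6869). Equal radii place Z and V the same way about R: Z = R + 3.6·n = (0.6830, 22.38), V = R − 3.6·n = (7.751, 21.01). Then cos ∠RAV = AR·AV / (|AR||AV|), giving 9.252°.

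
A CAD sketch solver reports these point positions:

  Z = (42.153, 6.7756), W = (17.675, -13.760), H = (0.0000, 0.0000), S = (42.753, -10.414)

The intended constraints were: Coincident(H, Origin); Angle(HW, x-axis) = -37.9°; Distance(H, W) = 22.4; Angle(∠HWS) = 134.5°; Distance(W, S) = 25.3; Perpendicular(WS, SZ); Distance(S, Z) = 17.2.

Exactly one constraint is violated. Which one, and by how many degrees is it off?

Perpendicular(WS, SZ) — off by 5.60°.

H = (0.00, 0.00) ✓; HW at -37.90° ✓; |HW| = 22.40 ✓; ∠HWS = 134.5° ✓; |WS| = 25.30 ✓; ∠(WS, SZ) = 84.40° ✗; |SZ| = 17.20 ✓.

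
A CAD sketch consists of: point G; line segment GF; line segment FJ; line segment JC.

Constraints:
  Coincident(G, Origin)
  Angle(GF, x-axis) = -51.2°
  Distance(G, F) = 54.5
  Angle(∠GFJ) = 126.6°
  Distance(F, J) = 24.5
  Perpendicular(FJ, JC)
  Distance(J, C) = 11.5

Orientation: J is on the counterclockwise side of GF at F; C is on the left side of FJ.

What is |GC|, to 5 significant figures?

65.488

G is at the origin; GF runs at -51.2° with length 54.5, so F = 54.5·(cos -51.2°, sin -51.2°) = (34.150, -42.474). ∠GFJ = 126.6°, so FJ runs at -51.2° + (180° − 126.6°) = 2.2000° from the x-axis; with |FJ| = 24.5, J = F + 24.5·(cos 2.2000°, sin 2.2000°) = (58.632, -41.533). FJ is perpendicular to JC; with |JC| = 11.5 on the left of FJ, C = J + 11.5·(-0.038388, 0.99926) = (58.190, -30.042). Then |GC| = |C − G| = 65.488.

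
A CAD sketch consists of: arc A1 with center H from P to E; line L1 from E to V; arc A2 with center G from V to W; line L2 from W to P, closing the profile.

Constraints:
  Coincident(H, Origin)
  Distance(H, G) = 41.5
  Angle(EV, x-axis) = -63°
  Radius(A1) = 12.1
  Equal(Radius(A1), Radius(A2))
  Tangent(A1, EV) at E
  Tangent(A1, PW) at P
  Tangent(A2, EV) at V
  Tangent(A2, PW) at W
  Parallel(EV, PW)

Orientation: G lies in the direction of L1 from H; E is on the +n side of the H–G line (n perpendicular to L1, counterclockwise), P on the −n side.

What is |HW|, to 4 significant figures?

43.23

The slot axis is L1's direction at -63.0°, so u = (cos -63.0°, sin -63.0°) = (0.4540, -0.8910) and n = (−sin -63.0°, cos -63.0°) = (0.8910, 0.4540). H is at the origin and G lies 41.5 along u from H, so G = 41.5·u = (18.84, -36.98). Tangency of A1 to both parallel lines with radius 12.1 puts E and P at H ± 12.1·n: E = (10.78, 5.493), P = (-10.78, -5.493). Equal radii place V and W the same way about G: V = G + 12.1·n = (29.62, -31.48), W = G − 12.1·n = (8.059, -42.47). Then |HW| = |W − H| = 43.23.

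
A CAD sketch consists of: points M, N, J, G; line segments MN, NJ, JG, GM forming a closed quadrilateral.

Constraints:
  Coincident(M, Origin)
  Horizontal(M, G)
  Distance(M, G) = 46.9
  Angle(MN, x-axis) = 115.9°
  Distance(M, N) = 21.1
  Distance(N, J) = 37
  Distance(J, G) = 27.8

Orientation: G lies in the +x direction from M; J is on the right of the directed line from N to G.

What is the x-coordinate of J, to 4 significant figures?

19.45

M is at the origin; MG is horizontal with |MG| = 46.9 and G in +x, so G = (46.9, 0). MN runs at 115.9° with |MN| = 21.1, so N = (-9.217, 18.98). J is determined by |NJ| = 37.0 and |JG| = 27.8 together: it lies at the intersection of circle(N, 37.0) and circle(G, 27.8). With |NG| = 59.24, the foot of the radical line on NG is 34.65 from N and the perpendicular offset is √(37.0² − 34.65²) = 12.97. Taking the right-of-NG solution: J = (19.45, -4.410).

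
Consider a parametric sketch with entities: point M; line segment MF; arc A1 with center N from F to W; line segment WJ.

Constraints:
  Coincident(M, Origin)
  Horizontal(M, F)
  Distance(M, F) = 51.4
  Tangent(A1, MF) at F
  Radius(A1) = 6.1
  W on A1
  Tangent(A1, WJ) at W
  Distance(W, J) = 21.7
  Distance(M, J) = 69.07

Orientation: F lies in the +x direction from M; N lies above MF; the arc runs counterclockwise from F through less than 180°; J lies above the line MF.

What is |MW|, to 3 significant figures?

57.3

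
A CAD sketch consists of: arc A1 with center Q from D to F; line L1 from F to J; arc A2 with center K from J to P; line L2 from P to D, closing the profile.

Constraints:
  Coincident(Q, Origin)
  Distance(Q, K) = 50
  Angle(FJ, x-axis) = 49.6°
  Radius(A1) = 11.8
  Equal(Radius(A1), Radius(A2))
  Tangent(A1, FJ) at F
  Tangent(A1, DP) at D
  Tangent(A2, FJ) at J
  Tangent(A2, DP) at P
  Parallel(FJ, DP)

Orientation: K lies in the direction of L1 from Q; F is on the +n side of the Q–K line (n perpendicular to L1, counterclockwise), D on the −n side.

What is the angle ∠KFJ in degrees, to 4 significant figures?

13.28°

The slot axis is L1's direction at 49.6°, so u = (cos 49.6°, sin 49.6°) = (0.6481, 0.7615) and n = (−sin 49.6°, cos 49.6°) = (-0.7615, 0.6481). Q is at the origin and K lies 50.0 along u from Q, so K = 50.0·u = (32.41, 38.08). Tangency of A1 to both parallel lines with radius 11.8 puts F and D at Q ± 11.8·n: F = (-8.986, 7.648), D = (8.986, -7.648). Equal radii place J and P the same way about K: J = K + 11.8·n = (23.42, 45.72), P = K − 11.8·n = (41.39, 30.43). Then cos ∠KFJ = FK·FJ / (|FK||FJ|), giving 13.28°.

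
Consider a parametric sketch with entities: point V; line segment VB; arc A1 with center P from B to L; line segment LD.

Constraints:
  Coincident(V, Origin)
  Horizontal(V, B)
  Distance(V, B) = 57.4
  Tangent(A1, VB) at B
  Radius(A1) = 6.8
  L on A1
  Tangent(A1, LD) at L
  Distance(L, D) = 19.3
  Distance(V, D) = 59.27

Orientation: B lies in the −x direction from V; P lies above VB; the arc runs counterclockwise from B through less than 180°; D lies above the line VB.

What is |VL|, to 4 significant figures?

51.21

Checks: |VB| = 57.40 ✓; |PL| = 6.800 ✓; ∠(PL, LD) = 90.00° ✓; |LD| = 19.30 ✓; |VD| = 59.27 ✓.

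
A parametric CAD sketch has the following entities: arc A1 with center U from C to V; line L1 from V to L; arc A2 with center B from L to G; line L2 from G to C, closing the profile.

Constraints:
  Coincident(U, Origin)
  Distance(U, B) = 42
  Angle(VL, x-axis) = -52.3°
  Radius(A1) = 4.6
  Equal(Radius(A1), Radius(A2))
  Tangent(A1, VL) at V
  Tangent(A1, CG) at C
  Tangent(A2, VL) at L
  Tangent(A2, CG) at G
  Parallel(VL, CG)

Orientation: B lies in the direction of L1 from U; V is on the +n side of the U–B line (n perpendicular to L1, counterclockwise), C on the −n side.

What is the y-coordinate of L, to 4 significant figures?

-30.42

Tangency of A1 to both parallel lines with radius 4.6 puts V and C at U ± 4.6·n: V = (3.640, 2.813), C = (-3.640, -2.813). Equal radii place L and G the same way about B: L = B + 4.6·n = (29.32, -30.42), G = B − 4.6·n = (22.04, -36.04). So L.y = -30.42.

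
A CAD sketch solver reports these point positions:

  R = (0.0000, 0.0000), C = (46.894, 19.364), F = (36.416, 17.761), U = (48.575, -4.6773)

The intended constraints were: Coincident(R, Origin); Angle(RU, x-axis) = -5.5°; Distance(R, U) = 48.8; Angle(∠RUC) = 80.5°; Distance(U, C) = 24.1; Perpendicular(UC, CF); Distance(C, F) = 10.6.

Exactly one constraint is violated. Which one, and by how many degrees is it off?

Perpendicular(UC, CF) — off by 4.70°.

R = (0.00, 0.00) ✓; RU at -5.500° ✓; |RU| = 48.80 ✓; ∠RUC = 80.50° ✓; |UC| = 24.10 ✓; ∠(UC, CF) = 94.70° ✗; |CF| = 10.60 ✓.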